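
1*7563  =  7563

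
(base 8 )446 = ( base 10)294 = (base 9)356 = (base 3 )101220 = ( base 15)149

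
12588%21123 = 12588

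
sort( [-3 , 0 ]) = [ - 3, 0] 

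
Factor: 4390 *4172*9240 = 169231339200  =  2^6*3^1 * 5^2*7^2*11^1*149^1*439^1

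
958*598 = 572884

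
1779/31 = 1779/31 = 57.39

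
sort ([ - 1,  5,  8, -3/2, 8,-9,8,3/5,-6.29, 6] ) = [ - 9, - 6.29, - 3/2 ,- 1,3/5,5,6,8,8 , 8] 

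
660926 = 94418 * 7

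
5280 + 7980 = 13260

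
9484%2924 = 712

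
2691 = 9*299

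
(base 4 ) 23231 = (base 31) O5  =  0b1011101101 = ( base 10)749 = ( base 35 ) LE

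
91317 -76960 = 14357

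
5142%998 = 152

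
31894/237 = 31894/237 = 134.57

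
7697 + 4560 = 12257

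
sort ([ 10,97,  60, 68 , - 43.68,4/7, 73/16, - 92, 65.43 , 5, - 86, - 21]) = [ - 92 , - 86,  -  43.68, - 21,4/7 , 73/16,  5, 10, 60 , 65.43, 68, 97 ]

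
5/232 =5/232 = 0.02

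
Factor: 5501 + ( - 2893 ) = 2^4*163^1= 2608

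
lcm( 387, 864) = 37152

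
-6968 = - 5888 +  - 1080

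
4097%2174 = 1923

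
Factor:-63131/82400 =-2^( - 5)*5^( - 2)*103^( - 1)* 63131^1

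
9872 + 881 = 10753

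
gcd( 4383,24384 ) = 3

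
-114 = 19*(-6) 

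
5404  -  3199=2205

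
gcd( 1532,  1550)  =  2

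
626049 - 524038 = 102011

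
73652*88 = 6481376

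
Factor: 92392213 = 2129^1*43397^1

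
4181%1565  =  1051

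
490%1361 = 490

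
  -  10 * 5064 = -50640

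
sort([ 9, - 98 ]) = [-98 , 9]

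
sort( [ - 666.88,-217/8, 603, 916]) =[ - 666.88, - 217/8, 603,  916 ] 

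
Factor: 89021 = 89021^1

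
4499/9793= 4499/9793 =0.46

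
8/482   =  4/241 = 0.02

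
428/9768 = 107/2442 =0.04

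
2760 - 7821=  - 5061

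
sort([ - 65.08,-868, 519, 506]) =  [  -  868, - 65.08,506, 519 ] 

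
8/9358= 4/4679 = 0.00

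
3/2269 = 3/2269 = 0.00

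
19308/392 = 49 + 25/98 = 49.26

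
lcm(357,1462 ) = 30702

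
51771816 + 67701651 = 119473467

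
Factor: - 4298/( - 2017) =2^1*7^1*307^1*2017^ ( - 1 ) 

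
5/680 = 1/136 =0.01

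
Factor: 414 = 2^1*3^2*23^1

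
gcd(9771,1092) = 3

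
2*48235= 96470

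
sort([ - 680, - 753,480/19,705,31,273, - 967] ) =[-967,  -  753,-680,480/19,31,273 , 705]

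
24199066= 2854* 8479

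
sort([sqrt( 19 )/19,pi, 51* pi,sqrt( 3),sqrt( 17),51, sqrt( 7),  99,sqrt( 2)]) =[sqrt( 19)/19, sqrt(2 ),sqrt (3) , sqrt(7), pi, sqrt( 17),51, 99, 51 * pi]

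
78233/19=4117 + 10/19 = 4117.53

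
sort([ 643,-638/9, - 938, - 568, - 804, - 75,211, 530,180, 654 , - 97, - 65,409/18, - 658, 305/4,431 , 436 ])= [ - 938 , - 804, - 658, - 568, - 97, - 75, - 638/9, - 65, 409/18, 305/4,180, 211, 431,  436, 530, 643, 654] 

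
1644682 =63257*26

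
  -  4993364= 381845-5375209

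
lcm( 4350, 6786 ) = 169650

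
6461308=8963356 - 2502048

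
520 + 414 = 934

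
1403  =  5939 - 4536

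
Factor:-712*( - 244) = 2^5*61^1*89^1 = 173728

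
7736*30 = 232080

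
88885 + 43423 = 132308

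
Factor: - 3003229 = -71^1 *42299^1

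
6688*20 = 133760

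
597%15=12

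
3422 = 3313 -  - 109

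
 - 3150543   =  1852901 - 5003444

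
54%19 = 16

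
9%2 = 1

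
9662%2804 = 1250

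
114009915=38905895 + 75104020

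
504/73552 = 63/9194=0.01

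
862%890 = 862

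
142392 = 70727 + 71665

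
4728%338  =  334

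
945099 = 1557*607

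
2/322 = 1/161 = 0.01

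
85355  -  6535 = 78820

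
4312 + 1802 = 6114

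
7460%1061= 33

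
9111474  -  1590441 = 7521033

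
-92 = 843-935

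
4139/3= 4139/3 = 1379.67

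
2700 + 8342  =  11042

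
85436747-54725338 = 30711409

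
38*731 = 27778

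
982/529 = 1+453/529 = 1.86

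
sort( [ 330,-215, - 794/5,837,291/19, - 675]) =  [ - 675,  -  215,-794/5,291/19, 330, 837]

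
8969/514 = 17+ 231/514 = 17.45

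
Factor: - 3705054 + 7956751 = 4251697 = 4251697^1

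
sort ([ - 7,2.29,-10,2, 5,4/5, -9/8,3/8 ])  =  [ - 10,-7,  -  9/8 , 3/8,4/5,2,2.29,  5] 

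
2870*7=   20090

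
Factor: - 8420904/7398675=  -  2^3 * 3^( - 1)*5^( - 2 )*29^1*37^1*97^( - 1)*109^1*113^( -1) = -935656/822075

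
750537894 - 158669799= 591868095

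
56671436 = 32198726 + 24472710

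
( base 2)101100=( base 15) 2e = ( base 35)19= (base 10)44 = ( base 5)134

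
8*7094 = 56752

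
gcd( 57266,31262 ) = 22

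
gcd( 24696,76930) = 98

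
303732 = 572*531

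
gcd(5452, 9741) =1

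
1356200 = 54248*25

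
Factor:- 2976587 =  -293^1*10159^1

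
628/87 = 628/87= 7.22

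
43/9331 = 1/217 = 0.00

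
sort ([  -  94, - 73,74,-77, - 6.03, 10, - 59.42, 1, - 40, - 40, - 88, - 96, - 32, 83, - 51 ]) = [ - 96, - 94, - 88,-77, - 73, - 59.42, - 51, -40, - 40, - 32, - 6.03,  1, 10 , 74, 83] 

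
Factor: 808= 2^3*101^1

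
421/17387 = 421/17387 = 0.02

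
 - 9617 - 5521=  - 15138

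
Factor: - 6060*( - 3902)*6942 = 2^4*3^2 *5^1*13^1*89^1*101^1*1951^1 =164151365040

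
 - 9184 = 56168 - 65352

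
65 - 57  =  8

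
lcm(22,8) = 88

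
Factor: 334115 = 5^1*19^1*3517^1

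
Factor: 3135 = 3^1*5^1 * 11^1 * 19^1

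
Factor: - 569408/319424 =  - 41/23 = - 23^(-1 )*41^1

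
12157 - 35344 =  - 23187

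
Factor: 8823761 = 491^1*17971^1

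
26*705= 18330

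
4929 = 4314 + 615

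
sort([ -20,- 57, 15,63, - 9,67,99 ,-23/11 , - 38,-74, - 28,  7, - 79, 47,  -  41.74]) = [ - 79, - 74,-57,-41.74, - 38,-28,-20,-9, - 23/11 , 7,15, 47 , 63, 67 , 99] 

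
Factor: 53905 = 5^1*10781^1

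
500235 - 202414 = 297821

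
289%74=67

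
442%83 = 27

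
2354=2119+235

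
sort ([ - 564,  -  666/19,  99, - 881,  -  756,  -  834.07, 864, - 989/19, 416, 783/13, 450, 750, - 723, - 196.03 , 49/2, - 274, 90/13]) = [ - 881,  -  834.07,  -  756,-723,-564,- 274 , - 196.03,  -  989/19, - 666/19,90/13 , 49/2, 783/13, 99,416, 450, 750, 864]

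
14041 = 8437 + 5604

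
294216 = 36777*8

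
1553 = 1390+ 163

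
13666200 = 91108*150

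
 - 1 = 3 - 4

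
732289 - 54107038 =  - 53374749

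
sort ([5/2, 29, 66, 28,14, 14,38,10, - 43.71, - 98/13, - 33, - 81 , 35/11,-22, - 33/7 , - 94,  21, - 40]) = [ - 94, - 81, - 43.71,-40  , - 33, - 22, - 98/13, - 33/7,5/2, 35/11, 10,14, 14, 21,28, 29, 38, 66 ]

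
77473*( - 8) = -619784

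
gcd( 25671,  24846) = 3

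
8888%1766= 58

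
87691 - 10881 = 76810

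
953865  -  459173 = 494692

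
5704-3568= 2136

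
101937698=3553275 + 98384423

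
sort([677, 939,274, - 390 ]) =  [ - 390,274 , 677,939]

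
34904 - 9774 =25130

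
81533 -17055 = 64478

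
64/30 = 2 + 2/15 = 2.13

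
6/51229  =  6/51229 = 0.00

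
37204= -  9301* (  -  4)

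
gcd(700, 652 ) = 4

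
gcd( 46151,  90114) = 1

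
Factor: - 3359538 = -2^1*3^2*7^2*13^1*293^1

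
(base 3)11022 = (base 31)3N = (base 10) 116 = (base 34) 3E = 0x74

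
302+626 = 928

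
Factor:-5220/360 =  - 29/2 = - 2^( - 1)*29^1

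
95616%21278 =10504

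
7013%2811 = 1391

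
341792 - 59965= 281827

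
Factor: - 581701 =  - 581701^1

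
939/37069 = 939/37069 =0.03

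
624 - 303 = 321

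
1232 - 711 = 521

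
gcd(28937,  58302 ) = 1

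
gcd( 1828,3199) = 457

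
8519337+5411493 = 13930830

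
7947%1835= 607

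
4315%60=55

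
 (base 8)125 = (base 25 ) 3a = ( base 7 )151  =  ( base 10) 85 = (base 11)78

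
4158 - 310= 3848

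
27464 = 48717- 21253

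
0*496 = 0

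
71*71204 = 5055484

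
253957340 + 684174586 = 938131926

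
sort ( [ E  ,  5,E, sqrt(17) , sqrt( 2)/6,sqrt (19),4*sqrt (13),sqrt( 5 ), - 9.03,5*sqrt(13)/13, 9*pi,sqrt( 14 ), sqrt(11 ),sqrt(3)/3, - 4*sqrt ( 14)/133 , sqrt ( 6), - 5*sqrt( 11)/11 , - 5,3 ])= [ - 9.03,-5, - 5*sqrt (11)/11, - 4 * sqrt( 14) /133,sqrt(2)/6,sqrt( 3)/3,5 * sqrt ( 13)/13, sqrt(5),sqrt(6)  ,  E,E,3,sqrt( 11),sqrt ( 14) , sqrt( 17),sqrt( 19 ),5,4*sqrt(13),9*pi] 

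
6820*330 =2250600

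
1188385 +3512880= 4701265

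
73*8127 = 593271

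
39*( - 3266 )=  - 127374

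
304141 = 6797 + 297344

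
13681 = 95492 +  - 81811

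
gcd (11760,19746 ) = 6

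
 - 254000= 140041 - 394041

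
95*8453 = 803035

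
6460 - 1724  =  4736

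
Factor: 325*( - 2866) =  - 2^1  *5^2 * 13^1*1433^1 = - 931450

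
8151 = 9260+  - 1109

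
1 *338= 338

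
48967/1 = 48967 = 48967.00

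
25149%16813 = 8336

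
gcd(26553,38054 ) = 53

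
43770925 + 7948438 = 51719363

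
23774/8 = 2971 + 3/4 = 2971.75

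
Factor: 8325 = 3^2*5^2*37^1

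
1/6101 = 1/6101 = 0.00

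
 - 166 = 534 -700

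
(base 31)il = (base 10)579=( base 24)103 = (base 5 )4304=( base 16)243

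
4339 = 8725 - 4386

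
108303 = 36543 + 71760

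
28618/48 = 14309/24 = 596.21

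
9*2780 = 25020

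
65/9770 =13/1954 =0.01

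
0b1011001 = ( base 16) 59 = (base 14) 65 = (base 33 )2N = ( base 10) 89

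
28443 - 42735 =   -  14292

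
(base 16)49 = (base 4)1021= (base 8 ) 111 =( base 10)73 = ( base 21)3a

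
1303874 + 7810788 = 9114662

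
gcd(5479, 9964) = 1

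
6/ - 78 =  - 1 + 12/13 = -0.08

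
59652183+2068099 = 61720282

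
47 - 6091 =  - 6044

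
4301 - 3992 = 309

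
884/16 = 221/4 = 55.25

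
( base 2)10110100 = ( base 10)180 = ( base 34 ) 5a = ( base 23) 7j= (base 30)60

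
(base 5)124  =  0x27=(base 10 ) 39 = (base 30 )19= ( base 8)47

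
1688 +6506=8194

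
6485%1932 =689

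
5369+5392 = 10761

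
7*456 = 3192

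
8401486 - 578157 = 7823329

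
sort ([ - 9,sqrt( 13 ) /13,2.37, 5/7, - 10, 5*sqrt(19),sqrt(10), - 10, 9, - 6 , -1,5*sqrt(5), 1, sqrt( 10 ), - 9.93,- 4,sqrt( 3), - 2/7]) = [- 10,-10, - 9.93, - 9,-6, - 4, - 1, - 2/7,sqrt(13) /13, 5/7 , 1, sqrt(3),2.37, sqrt( 10), sqrt (10), 9, 5*sqrt(5), 5*sqrt(19) ]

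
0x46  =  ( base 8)106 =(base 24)2m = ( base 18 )3G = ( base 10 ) 70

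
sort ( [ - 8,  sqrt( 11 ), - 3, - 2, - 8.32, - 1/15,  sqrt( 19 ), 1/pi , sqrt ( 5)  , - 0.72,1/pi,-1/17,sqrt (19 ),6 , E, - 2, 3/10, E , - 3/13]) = [ - 8.32, - 8 , - 3 ,- 2 ,-2, - 0.72 , - 3/13,  -  1/15,-1/17 , 3/10,1/pi , 1/pi,sqrt(5 ) , E,E, sqrt (11),sqrt( 19),sqrt( 19 ) , 6] 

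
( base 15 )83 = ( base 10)123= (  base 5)443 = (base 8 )173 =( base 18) 6f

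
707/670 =1+37/670  =  1.06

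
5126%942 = 416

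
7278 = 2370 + 4908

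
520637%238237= 44163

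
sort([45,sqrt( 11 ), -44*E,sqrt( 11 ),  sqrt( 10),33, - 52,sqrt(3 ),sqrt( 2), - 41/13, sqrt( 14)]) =[-44 * E, - 52, - 41/13,sqrt( 2),sqrt( 3),sqrt( 10)  ,  sqrt ( 11),sqrt( 11), sqrt(14), 33,45]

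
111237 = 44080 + 67157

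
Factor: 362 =2^1*181^1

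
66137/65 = 1017 +32/65 = 1017.49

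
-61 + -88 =-149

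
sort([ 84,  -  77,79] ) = [ - 77,79, 84]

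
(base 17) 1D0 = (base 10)510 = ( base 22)114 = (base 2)111111110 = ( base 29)HH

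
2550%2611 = 2550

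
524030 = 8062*65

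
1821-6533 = -4712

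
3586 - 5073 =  - 1487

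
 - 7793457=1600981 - 9394438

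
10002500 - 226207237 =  - 216204737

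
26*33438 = 869388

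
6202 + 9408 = 15610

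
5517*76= 419292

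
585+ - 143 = 442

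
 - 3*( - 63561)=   190683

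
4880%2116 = 648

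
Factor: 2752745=5^1*607^1*907^1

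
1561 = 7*223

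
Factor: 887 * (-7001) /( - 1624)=6209887/1624=2^( - 3)*7^(-1)*29^( - 1)*887^1*7001^1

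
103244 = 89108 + 14136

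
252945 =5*50589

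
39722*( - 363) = -14419086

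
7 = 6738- 6731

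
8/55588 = 2/13897=0.00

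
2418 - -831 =3249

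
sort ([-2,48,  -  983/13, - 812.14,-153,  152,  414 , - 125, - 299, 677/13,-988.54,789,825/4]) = [ - 988.54,-812.14, - 299, - 153, - 125, - 983/13, - 2, 48,  677/13,  152,  825/4,414,  789 ] 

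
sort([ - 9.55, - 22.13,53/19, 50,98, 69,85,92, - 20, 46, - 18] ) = [ - 22.13, - 20, - 18 , - 9.55, 53/19,46,50, 69,85, 92,98] 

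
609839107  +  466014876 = 1075853983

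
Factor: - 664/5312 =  - 1/8 = - 2^( - 3 ) 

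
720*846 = 609120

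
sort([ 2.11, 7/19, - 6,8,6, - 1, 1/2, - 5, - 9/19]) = [ - 6, - 5, - 1, - 9/19, 7/19,1/2,2.11,6,  8]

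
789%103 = 68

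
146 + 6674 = 6820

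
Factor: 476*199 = 94724 = 2^2*7^1*17^1 * 199^1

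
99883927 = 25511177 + 74372750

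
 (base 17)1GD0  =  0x261E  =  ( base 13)4598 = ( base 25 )ff8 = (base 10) 9758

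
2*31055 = 62110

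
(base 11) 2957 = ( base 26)5GH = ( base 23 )74I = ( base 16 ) EE5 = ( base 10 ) 3813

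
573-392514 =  - 391941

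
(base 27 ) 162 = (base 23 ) 1fj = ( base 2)1101111101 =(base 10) 893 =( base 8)1575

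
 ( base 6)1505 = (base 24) gh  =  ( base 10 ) 401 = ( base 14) 209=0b110010001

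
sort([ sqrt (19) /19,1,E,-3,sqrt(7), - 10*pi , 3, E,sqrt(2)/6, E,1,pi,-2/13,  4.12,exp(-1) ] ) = [ - 10*pi ,  -  3,-2/13,sqrt( 19)/19,sqrt(2)/6, exp( - 1 ),1 , 1, sqrt(7 ),E,E,E,3,pi, 4.12 ] 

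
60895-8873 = 52022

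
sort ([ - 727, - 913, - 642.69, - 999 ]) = [ -999, - 913, - 727, - 642.69]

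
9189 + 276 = 9465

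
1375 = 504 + 871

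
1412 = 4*353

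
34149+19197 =53346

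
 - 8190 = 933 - 9123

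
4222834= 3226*1309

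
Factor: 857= 857^1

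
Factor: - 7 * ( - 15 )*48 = 2^4 * 3^2*5^1 * 7^1= 5040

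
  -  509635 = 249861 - 759496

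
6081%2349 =1383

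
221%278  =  221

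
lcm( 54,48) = 432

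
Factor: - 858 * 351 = -301158 = -2^1*3^4*11^1*13^2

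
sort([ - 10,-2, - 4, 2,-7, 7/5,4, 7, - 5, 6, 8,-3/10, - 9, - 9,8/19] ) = [ - 10, - 9, - 9, - 7, - 5, - 4,-2, - 3/10,8/19, 7/5, 2, 4, 6, 7, 8]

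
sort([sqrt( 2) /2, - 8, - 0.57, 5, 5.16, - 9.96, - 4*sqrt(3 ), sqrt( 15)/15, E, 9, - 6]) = [  -  9.96 ,-8, - 4*sqrt( 3), - 6,  -  0.57,sqrt(15) /15, sqrt( 2 )/2,E, 5, 5.16,  9 ] 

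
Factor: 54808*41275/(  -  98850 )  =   - 2^2 * 3^(-1 )*13^2*17^1*31^1*127^1*659^( - 1 ) = - 45244004/1977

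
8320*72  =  599040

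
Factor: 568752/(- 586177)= -2^4*3^1*17^1*29^( - 2) = - 816/841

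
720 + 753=1473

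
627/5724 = 209/1908 = 0.11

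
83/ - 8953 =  - 1+8870/8953 = -0.01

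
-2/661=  - 1 + 659/661 = - 0.00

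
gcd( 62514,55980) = 18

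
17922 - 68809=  - 50887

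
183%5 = 3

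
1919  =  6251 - 4332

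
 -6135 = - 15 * 409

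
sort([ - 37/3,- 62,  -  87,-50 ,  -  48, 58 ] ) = [-87, - 62,-50, - 48, -37/3, 58 ] 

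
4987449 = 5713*873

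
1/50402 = 1/50402 =0.00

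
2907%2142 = 765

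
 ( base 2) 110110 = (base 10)54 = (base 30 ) 1o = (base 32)1m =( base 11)4A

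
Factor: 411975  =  3^2 *5^2*1831^1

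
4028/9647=4028/9647 = 0.42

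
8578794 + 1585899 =10164693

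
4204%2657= 1547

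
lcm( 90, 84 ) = 1260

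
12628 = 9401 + 3227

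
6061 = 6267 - 206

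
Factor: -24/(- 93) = 2^3*31^(-1) = 8/31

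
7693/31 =248  +  5/31 =248.16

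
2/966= 1/483 = 0.00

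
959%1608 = 959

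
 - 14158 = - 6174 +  - 7984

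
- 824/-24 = 103/3= 34.33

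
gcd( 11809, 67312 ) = 7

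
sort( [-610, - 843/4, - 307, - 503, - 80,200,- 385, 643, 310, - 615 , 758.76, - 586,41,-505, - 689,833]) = [  -  689, - 615, - 610, - 586, - 505,-503, - 385 ,  -  307, - 843/4,-80, 41, 200 , 310,643,758.76,833 ]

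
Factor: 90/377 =2^1 * 3^2*5^1*13^ (- 1)*29^( - 1) 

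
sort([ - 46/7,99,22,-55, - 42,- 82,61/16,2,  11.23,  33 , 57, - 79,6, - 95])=[ - 95, - 82, - 79, - 55, - 42, - 46/7, 2, 61/16,6,11.23, 22,33,57 , 99]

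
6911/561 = 12+179/561 = 12.32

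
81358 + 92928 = 174286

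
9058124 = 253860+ 8804264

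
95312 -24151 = 71161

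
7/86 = 7/86 = 0.08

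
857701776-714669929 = 143031847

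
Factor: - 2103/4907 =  - 3^1*7^( - 1) = - 3/7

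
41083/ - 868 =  - 5869/124 =- 47.33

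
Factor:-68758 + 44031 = -24727  =  -79^1*313^1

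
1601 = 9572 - 7971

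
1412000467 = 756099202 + 655901265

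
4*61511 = 246044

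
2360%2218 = 142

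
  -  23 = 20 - 43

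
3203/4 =3203/4 = 800.75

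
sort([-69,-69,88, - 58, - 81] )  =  [ - 81, - 69, - 69,-58,88] 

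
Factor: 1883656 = 2^3*241^1*977^1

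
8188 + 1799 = 9987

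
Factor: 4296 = 2^3*3^1 * 179^1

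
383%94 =7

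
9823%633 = 328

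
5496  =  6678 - 1182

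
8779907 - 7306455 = 1473452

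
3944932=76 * 51907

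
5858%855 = 728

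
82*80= 6560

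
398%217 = 181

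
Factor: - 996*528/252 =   -  14608/7= - 2^4*7^( - 1 )*11^1*83^1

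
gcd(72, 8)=8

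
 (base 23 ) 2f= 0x3d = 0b111101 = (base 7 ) 115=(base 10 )61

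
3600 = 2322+1278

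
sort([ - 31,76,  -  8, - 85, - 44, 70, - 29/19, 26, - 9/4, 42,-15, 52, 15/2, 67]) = [ - 85, - 44, - 31, -15,-8 , - 9/4, - 29/19,15/2,26, 42  ,  52, 67, 70, 76]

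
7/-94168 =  - 7/94168 =- 0.00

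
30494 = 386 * 79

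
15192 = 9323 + 5869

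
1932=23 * 84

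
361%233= 128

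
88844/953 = 88844/953 =93.23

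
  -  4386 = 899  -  5285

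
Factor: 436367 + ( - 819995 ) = -2^2*3^1 * 7^1*4567^1 = -383628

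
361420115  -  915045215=-553625100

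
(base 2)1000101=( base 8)105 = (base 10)69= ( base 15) 49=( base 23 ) 30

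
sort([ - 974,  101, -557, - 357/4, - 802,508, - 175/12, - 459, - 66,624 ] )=[-974 ,- 802,- 557,-459, - 357/4, - 66  , - 175/12 , 101,508,624]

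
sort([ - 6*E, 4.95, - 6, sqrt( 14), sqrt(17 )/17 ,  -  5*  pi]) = [ - 6*E, - 5 * pi, - 6,sqrt( 17)/17,sqrt( 14),  4.95] 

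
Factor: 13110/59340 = 2^( - 1)*19^1 * 43^( - 1) = 19/86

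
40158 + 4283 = 44441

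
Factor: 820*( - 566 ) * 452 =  - 2^5*5^1*41^1*113^1*283^1 = - 209782240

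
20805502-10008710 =10796792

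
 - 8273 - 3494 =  - 11767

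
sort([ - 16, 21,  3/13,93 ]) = [ - 16,3/13,21, 93] 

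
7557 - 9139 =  - 1582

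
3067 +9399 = 12466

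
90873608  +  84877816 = 175751424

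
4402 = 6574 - 2172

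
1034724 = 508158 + 526566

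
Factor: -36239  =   - 7^1*31^1 * 167^1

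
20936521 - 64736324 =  - 43799803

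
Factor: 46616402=2^1  *7^1*3329743^1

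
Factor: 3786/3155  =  2^1*3^1*5^( - 1 ) = 6/5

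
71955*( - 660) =- 47490300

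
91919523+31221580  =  123141103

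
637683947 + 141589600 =779273547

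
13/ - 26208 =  - 1 + 2015/2016 = - 0.00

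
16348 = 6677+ 9671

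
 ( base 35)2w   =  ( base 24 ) 46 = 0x66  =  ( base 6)250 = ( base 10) 102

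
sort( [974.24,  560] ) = [560,974.24]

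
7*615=4305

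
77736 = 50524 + 27212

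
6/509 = 6/509  =  0.01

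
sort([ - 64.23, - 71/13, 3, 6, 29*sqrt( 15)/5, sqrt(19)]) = [  -  64.23,  -  71/13,3, sqrt (19),6,29 * sqrt( 15) /5 ] 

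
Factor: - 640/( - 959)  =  2^7*5^1*7^( - 1)*137^( - 1 ) 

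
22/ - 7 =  - 22/7 = - 3.14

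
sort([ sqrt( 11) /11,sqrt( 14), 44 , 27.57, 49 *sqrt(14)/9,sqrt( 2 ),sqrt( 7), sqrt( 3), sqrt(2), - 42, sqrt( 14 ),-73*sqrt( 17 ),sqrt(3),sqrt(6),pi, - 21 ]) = [-73 *sqrt(17), - 42,- 21,sqrt(11)/11, sqrt(2), sqrt ( 2 ), sqrt( 3), sqrt (3), sqrt ( 6), sqrt(7),pi, sqrt(14) , sqrt (14 ),49*sqrt(14)/9, 27.57, 44] 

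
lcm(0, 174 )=0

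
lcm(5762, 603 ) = 51858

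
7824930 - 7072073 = 752857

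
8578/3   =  2859 + 1/3 =2859.33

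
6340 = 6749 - 409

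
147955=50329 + 97626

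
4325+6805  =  11130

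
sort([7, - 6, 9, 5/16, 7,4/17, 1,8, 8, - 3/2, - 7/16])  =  [ - 6, - 3/2,-7/16,4/17,5/16,  1, 7,7,8,8, 9] 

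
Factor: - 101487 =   -  3^1*33829^1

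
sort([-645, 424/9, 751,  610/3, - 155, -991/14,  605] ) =[ - 645, - 155,  -  991/14,424/9 , 610/3 , 605, 751 ] 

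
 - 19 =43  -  62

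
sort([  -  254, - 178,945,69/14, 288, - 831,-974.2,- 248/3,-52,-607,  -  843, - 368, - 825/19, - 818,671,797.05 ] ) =[  -  974.2,-843,-831,  -  818,- 607,-368, - 254,  -  178, - 248/3, - 52 , - 825/19,69/14,288,671 , 797.05, 945 ] 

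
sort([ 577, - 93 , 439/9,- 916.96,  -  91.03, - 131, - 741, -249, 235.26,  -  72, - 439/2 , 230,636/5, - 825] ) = [-916.96, - 825, - 741,  -  249,-439/2,-131 , - 93,  -  91.03, - 72,439/9,636/5, 230, 235.26, 577]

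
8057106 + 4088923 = 12146029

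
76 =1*76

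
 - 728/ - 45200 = 91/5650  =  0.02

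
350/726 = 175/363 = 0.48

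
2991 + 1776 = 4767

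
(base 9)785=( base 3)212212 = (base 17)23F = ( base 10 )644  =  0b1010000100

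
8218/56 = 146 + 3/4 = 146.75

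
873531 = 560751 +312780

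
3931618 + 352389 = 4284007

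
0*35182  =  0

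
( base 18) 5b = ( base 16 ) 65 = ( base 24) 45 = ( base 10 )101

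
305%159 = 146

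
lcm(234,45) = 1170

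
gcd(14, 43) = 1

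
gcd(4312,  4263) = 49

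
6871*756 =5194476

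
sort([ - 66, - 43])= [ -66, - 43]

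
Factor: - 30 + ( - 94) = - 124 = - 2^2*31^1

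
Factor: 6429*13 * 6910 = 2^1*3^1 * 5^1*13^1*691^1 * 2143^1=   577517070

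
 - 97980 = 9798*(  -  10 )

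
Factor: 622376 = 2^3 * 77797^1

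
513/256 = 513/256 = 2.00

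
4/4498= 2/2249=   0.00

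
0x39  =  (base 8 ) 71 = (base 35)1m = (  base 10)57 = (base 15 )3C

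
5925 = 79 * 75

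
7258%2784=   1690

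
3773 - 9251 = -5478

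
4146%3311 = 835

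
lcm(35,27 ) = 945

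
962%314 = 20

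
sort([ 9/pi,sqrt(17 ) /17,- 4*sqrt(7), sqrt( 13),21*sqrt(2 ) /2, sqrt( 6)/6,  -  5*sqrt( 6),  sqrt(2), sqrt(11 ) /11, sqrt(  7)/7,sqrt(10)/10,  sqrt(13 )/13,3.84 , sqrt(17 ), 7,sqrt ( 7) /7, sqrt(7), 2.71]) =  [ - 5*sqrt( 6 ), - 4*sqrt( 7 ),sqrt( 17)/17, sqrt(13 )/13,  sqrt( 11) /11,  sqrt(10)/10, sqrt ( 7 )/7, sqrt(7 )/7,sqrt(6 ) /6, sqrt(2 ), sqrt(7 ), 2.71, 9/pi, sqrt(13 ), 3.84, sqrt( 17),7,21*sqrt( 2 ) /2]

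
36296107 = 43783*829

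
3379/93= 36 + 1/3 = 36.33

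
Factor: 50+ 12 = 62 = 2^1*31^1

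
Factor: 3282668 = 2^2 * 19^1*47^1*919^1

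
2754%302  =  36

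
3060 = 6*510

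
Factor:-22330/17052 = - 2^( - 1)*3^( - 1) * 5^1 * 7^( - 1 )*11^1 = - 55/42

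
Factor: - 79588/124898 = -202/317=- 2^1*101^1*317^ ( -1 )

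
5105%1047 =917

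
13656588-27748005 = -14091417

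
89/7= 89/7  =  12.71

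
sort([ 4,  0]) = [ 0,4 ]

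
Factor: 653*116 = 2^2*29^1 * 653^1=75748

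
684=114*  6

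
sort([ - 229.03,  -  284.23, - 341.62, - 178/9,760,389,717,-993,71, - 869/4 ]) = [  -  993, - 341.62,- 284.23, - 229.03, - 869/4, - 178/9,71, 389 , 717 , 760]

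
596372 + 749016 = 1345388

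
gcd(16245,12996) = 3249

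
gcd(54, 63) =9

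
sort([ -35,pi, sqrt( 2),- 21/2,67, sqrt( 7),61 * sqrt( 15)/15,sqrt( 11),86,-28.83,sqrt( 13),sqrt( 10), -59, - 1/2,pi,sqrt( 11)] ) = [-59, -35, - 28.83, - 21/2 , -1/2, sqrt( 2),sqrt( 7 ),pi, pi,sqrt (10 ),sqrt(11),sqrt( 11), sqrt( 13 ), 61*sqrt( 15) /15, 67 , 86]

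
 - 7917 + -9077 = - 16994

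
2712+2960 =5672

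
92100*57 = 5249700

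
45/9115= 9/1823 = 0.00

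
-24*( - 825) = 19800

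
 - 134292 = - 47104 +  - 87188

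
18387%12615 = 5772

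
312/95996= 78/23999=0.00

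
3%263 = 3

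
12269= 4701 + 7568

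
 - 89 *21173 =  - 1884397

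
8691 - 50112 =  - 41421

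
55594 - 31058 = 24536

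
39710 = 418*95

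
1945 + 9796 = 11741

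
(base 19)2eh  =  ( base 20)2A5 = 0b1111101101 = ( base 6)4353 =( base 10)1005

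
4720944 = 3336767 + 1384177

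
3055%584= 135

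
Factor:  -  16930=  - 2^1*5^1*1693^1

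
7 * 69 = 483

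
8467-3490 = 4977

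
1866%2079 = 1866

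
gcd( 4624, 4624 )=4624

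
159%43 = 30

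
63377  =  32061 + 31316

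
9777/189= 51 + 46/63= 51.73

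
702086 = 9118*77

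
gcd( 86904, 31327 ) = 1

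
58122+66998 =125120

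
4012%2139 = 1873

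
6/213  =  2/71 = 0.03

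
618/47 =618/47 = 13.15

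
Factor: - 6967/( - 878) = 2^ ( - 1)*439^(-1)*6967^1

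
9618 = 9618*1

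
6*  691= 4146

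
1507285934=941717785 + 565568149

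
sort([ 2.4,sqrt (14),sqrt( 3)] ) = [sqrt ( 3 ), 2.4, sqrt( 14)]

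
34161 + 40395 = 74556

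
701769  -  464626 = 237143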